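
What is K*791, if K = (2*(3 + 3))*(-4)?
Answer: -37968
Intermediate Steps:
K = -48 (K = (2*6)*(-4) = 12*(-4) = -48)
K*791 = -48*791 = -37968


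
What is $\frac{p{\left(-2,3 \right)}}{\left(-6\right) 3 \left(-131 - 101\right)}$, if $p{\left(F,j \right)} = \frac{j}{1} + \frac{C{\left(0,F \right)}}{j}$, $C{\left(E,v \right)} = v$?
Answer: $\frac{7}{12528} \approx 0.00055875$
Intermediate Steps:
$p{\left(F,j \right)} = j + \frac{F}{j}$ ($p{\left(F,j \right)} = \frac{j}{1} + \frac{F}{j} = j 1 + \frac{F}{j} = j + \frac{F}{j}$)
$\frac{p{\left(-2,3 \right)}}{\left(-6\right) 3 \left(-131 - 101\right)} = \frac{3 - \frac{2}{3}}{\left(-6\right) 3 \left(-131 - 101\right)} = \frac{3 - \frac{2}{3}}{\left(-18\right) \left(-131 - 101\right)} = \frac{1}{\left(-18\right) \left(-232\right)} \frac{7}{3} = \frac{1}{4176} \cdot \frac{7}{3} = \frac{7}{12528}$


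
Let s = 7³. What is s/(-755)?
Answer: -343/755 ≈ -0.45430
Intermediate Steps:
s = 343
s/(-755) = 343/(-755) = 343*(-1/755) = -343/755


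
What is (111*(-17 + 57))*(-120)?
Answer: -532800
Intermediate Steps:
(111*(-17 + 57))*(-120) = (111*40)*(-120) = 4440*(-120) = -532800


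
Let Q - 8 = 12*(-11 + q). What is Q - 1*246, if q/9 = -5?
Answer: -910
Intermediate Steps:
q = -45 (q = 9*(-5) = -45)
Q = -664 (Q = 8 + 12*(-11 - 45) = 8 + 12*(-56) = 8 - 672 = -664)
Q - 1*246 = -664 - 1*246 = -664 - 246 = -910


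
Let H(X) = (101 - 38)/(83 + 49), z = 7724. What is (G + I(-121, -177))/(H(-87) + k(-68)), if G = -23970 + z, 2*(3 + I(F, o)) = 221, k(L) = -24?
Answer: 236698/345 ≈ 686.08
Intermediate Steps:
I(F, o) = 215/2 (I(F, o) = -3 + (½)*221 = -3 + 221/2 = 215/2)
G = -16246 (G = -23970 + 7724 = -16246)
H(X) = 21/44 (H(X) = 63/132 = 63*(1/132) = 21/44)
(G + I(-121, -177))/(H(-87) + k(-68)) = (-16246 + 215/2)/(21/44 - 24) = -32277/(2*(-1035/44)) = -32277/2*(-44/1035) = 236698/345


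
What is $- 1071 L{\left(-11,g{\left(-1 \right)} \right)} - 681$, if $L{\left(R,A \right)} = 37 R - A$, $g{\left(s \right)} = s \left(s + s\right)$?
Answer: $437358$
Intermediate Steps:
$g{\left(s \right)} = 2 s^{2}$ ($g{\left(s \right)} = s 2 s = 2 s^{2}$)
$L{\left(R,A \right)} = - A + 37 R$
$- 1071 L{\left(-11,g{\left(-1 \right)} \right)} - 681 = - 1071 \left(- 2 \left(-1\right)^{2} + 37 \left(-11\right)\right) - 681 = - 1071 \left(- 2 \cdot 1 - 407\right) - 681 = - 1071 \left(\left(-1\right) 2 - 407\right) - 681 = - 1071 \left(-2 - 407\right) - 681 = \left(-1071\right) \left(-409\right) - 681 = 438039 - 681 = 437358$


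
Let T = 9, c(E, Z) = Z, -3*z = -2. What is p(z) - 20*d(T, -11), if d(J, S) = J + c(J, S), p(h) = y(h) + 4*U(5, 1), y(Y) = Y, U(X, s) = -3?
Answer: 86/3 ≈ 28.667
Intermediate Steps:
z = ⅔ (z = -⅓*(-2) = ⅔ ≈ 0.66667)
p(h) = -12 + h (p(h) = h + 4*(-3) = h - 12 = -12 + h)
d(J, S) = J + S
p(z) - 20*d(T, -11) = (-12 + ⅔) - 20*(9 - 11) = -34/3 - 20*(-2) = -34/3 + 40 = 86/3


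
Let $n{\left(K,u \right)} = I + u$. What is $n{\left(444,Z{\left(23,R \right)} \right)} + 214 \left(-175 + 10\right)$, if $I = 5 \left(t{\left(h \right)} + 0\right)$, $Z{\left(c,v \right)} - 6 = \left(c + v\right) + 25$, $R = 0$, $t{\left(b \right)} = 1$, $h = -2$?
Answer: $-35251$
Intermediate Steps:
$Z{\left(c,v \right)} = 31 + c + v$ ($Z{\left(c,v \right)} = 6 + \left(\left(c + v\right) + 25\right) = 6 + \left(25 + c + v\right) = 31 + c + v$)
$I = 5$ ($I = 5 \left(1 + 0\right) = 5 \cdot 1 = 5$)
$n{\left(K,u \right)} = 5 + u$
$n{\left(444,Z{\left(23,R \right)} \right)} + 214 \left(-175 + 10\right) = \left(5 + \left(31 + 23 + 0\right)\right) + 214 \left(-175 + 10\right) = \left(5 + 54\right) + 214 \left(-165\right) = 59 - 35310 = -35251$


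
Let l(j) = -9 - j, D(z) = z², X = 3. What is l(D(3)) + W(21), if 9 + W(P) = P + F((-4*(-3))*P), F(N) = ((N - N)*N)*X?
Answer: -6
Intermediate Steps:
F(N) = 0 (F(N) = ((N - N)*N)*3 = (0*N)*3 = 0*3 = 0)
W(P) = -9 + P (W(P) = -9 + (P + 0) = -9 + P)
l(D(3)) + W(21) = (-9 - 1*3²) + (-9 + 21) = (-9 - 1*9) + 12 = (-9 - 9) + 12 = -18 + 12 = -6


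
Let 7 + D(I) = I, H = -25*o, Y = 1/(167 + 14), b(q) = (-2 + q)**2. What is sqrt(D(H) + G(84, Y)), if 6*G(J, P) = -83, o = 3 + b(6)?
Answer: 5*I*sqrt(714)/6 ≈ 22.267*I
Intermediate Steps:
o = 19 (o = 3 + (-2 + 6)**2 = 3 + 4**2 = 3 + 16 = 19)
Y = 1/181 ≈ 0.0055249
H = -475 (H = -25*19 = -475)
D(I) = -7 + I
G(J, P) = -83/6 (G(J, P) = (1/6)*(-83) = -83/6)
sqrt(D(H) + G(84, Y)) = sqrt((-7 - 475) - 83/6) = sqrt(-482 - 83/6) = sqrt(-2975/6) = 5*I*sqrt(714)/6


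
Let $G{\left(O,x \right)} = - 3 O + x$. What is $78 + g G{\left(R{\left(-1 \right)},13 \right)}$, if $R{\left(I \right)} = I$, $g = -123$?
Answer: $-1890$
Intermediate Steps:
$G{\left(O,x \right)} = x - 3 O$
$78 + g G{\left(R{\left(-1 \right)},13 \right)} = 78 - 123 \left(13 - -3\right) = 78 - 123 \left(13 + 3\right) = 78 - 1968 = -1890$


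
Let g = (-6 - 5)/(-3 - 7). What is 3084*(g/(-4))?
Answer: -8481/10 ≈ -848.10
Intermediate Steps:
g = 11/10 (g = -11/(-10) = -11*(-⅒) = 11/10 ≈ 1.1000)
3084*(g/(-4)) = 3084*((11/10)/(-4)) = 3084*((11/10)*(-¼)) = 3084*(-11/40) = -8481/10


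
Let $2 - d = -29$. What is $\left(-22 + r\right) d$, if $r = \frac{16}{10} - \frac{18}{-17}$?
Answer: $- \frac{50964}{85} \approx -599.58$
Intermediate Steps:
$d = 31$ ($d = 2 - -29 = 2 + 29 = 31$)
$r = \frac{226}{85}$ ($r = 16 \cdot \frac{1}{10} - - \frac{18}{17} = \frac{8}{5} + \frac{18}{17} = \frac{226}{85} \approx 2.6588$)
$\left(-22 + r\right) d = \left(-22 + \frac{226}{85}\right) 31 = \left(- \frac{1644}{85}\right) 31 = - \frac{50964}{85}$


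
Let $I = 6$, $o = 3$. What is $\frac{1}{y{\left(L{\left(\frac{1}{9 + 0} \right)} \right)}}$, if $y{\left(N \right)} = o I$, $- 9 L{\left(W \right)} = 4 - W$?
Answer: $\frac{1}{18} \approx 0.055556$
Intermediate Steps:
$L{\left(W \right)} = - \frac{4}{9} + \frac{W}{9}$ ($L{\left(W \right)} = - \frac{4 - W}{9} = - \frac{4}{9} + \frac{W}{9}$)
$y{\left(N \right)} = 18$ ($y{\left(N \right)} = 3 \cdot 6 = 18$)
$\frac{1}{y{\left(L{\left(\frac{1}{9 + 0} \right)} \right)}} = \frac{1}{18}$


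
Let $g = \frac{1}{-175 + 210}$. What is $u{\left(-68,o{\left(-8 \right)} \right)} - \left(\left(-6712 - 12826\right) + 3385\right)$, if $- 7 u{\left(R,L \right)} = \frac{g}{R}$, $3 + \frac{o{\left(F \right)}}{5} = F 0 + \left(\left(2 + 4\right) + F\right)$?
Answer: $\frac{269108981}{16660} \approx 16153.0$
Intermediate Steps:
$g = \frac{1}{35} \approx 0.028571$
$o{\left(F \right)} = 15 + 5 F$ ($o{\left(F \right)} = -15 + 5 \left(F 0 + \left(\left(2 + 4\right) + F\right)\right) = -15 + 5 \left(0 + \left(6 + F\right)\right) = -15 + 5 \left(6 + F\right) = -15 + \left(30 + 5 F\right) = 15 + 5 F$)
$u{\left(R,L \right)} = - \frac{1}{245 R}$ ($u{\left(R,L \right)} = - \frac{\frac{1}{35} \frac{1}{R}}{7} = - \frac{1}{245 R}$)
$u{\left(-68,o{\left(-8 \right)} \right)} - \left(\left(-6712 - 12826\right) + 3385\right) = - \frac{1}{245 \left(-68\right)} - \left(\left(-6712 - 12826\right) + 3385\right) = \left(- \frac{1}{245}\right) \left(- \frac{1}{68}\right) - \left(-19538 + 3385\right) = \frac{1}{16660} - -16153 = \frac{1}{16660} + 16153 = \frac{269108981}{16660}$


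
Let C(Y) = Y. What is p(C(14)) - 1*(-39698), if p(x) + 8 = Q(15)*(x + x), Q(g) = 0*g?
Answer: 39690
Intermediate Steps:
Q(g) = 0
p(x) = -8 (p(x) = -8 + 0*(x + x) = -8 + 0*(2*x) = -8 + 0 = -8)
p(C(14)) - 1*(-39698) = -8 - 1*(-39698) = -8 + 39698 = 39690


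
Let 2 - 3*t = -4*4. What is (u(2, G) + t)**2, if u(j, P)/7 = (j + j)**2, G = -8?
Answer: 13924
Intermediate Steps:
u(j, P) = 28*j**2 (u(j, P) = 7*(j + j)**2 = 7*(2*j)**2 = 7*(4*j**2) = 28*j**2)
t = 6 (t = 2/3 - (-4)*4/3 = 2/3 - 1/3*(-16) = 2/3 + 16/3 = 6)
(u(2, G) + t)**2 = (28*2**2 + 6)**2 = (28*4 + 6)**2 = (112 + 6)**2 = 118**2 = 13924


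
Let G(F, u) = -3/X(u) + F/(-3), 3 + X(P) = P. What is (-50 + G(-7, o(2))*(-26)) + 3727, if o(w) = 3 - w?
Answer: 10732/3 ≈ 3577.3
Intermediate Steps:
X(P) = -3 + P
G(F, u) = -3/(-3 + u) - F/3 (G(F, u) = -3/(-3 + u) + F/(-3) = -3/(-3 + u) + F*(-⅓) = -3/(-3 + u) - F/3)
(-50 + G(-7, o(2))*(-26)) + 3727 = (-50 + ((-9 - 1*(-7)*(-3 + (3 - 1*2)))/(3*(-3 + (3 - 1*2))))*(-26)) + 3727 = (-50 + ((-9 - 1*(-7)*(-3 + (3 - 2)))/(3*(-3 + (3 - 2))))*(-26)) + 3727 = (-50 + ((-9 - 1*(-7)*(-3 + 1))/(3*(-3 + 1)))*(-26)) + 3727 = (-50 + ((⅓)*(-9 - 1*(-7)*(-2))/(-2))*(-26)) + 3727 = (-50 + ((⅓)*(-½)*(-9 - 14))*(-26)) + 3727 = (-50 + ((⅓)*(-½)*(-23))*(-26)) + 3727 = (-50 + (23/6)*(-26)) + 3727 = (-50 - 299/3) + 3727 = -449/3 + 3727 = 10732/3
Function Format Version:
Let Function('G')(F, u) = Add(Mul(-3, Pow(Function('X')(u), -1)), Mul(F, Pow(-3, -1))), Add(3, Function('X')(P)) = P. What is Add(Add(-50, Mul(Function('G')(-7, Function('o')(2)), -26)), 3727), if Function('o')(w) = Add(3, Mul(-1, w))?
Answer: Rational(10732, 3) ≈ 3577.3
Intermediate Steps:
Function('X')(P) = Add(-3, P)
Function('G')(F, u) = Add(Mul(-3, Pow(Add(-3, u), -1)), Mul(Rational(-1, 3), F)) (Function('G')(F, u) = Add(Mul(-3, Pow(Add(-3, u), -1)), Mul(F, Pow(-3, -1))) = Add(Mul(-3, Pow(Add(-3, u), -1)), Mul(F, Rational(-1, 3))) = Add(Mul(-3, Pow(Add(-3, u), -1)), Mul(Rational(-1, 3), F)))
Add(Add(-50, Mul(Function('G')(-7, Function('o')(2)), -26)), 3727) = Add(Add(-50, Mul(Mul(Rational(1, 3), Pow(Add(-3, Add(3, Mul(-1, 2))), -1), Add(-9, Mul(-1, -7, Add(-3, Add(3, Mul(-1, 2)))))), -26)), 3727) = Add(Add(-50, Mul(Mul(Rational(1, 3), Pow(Add(-3, Add(3, -2)), -1), Add(-9, Mul(-1, -7, Add(-3, Add(3, -2))))), -26)), 3727) = Add(Add(-50, Mul(Mul(Rational(1, 3), Pow(Add(-3, 1), -1), Add(-9, Mul(-1, -7, Add(-3, 1)))), -26)), 3727) = Add(Add(-50, Mul(Mul(Rational(1, 3), Pow(-2, -1), Add(-9, Mul(-1, -7, -2))), -26)), 3727) = Add(Add(-50, Mul(Mul(Rational(1, 3), Rational(-1, 2), Add(-9, -14)), -26)), 3727) = Add(Add(-50, Mul(Mul(Rational(1, 3), Rational(-1, 2), -23), -26)), 3727) = Add(Add(-50, Mul(Rational(23, 6), -26)), 3727) = Add(Add(-50, Rational(-299, 3)), 3727) = Add(Rational(-449, 3), 3727) = Rational(10732, 3)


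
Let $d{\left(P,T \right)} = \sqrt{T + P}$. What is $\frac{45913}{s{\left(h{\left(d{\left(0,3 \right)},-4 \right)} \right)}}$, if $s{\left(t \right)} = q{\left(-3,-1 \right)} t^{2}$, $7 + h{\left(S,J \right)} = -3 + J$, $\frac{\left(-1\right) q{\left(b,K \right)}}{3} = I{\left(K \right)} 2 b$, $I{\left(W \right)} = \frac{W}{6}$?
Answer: $- \frac{937}{12} \approx -78.083$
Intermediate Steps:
$I{\left(W \right)} = \frac{W}{6}$ ($I{\left(W \right)} = W \frac{1}{6} = \frac{W}{6}$)
$d{\left(P,T \right)} = \sqrt{P + T}$
$q{\left(b,K \right)} = - K b$ ($q{\left(b,K \right)} = - 3 \frac{K}{6} \cdot 2 b = - 3 \frac{K}{3} b = - 3 \frac{K b}{3} = - K b$)
$h{\left(S,J \right)} = -10 + J$ ($h{\left(S,J \right)} = -7 + \left(-3 + J\right) = -10 + J$)
$s{\left(t \right)} = - 3 t^{2}$ ($s{\left(t \right)} = \left(-1\right) \left(-1\right) \left(-3\right) t^{2} = - 3 t^{2}$)
$\frac{45913}{s{\left(h{\left(d{\left(0,3 \right)},-4 \right)} \right)}} = \frac{45913}{\left(-3\right) \left(-10 - 4\right)^{2}} = \frac{45913}{\left(-3\right) \left(-14\right)^{2}} = \frac{45913}{\left(-3\right) 196} = \frac{45913}{-588} = 45913 \left(- \frac{1}{588}\right) = - \frac{937}{12}$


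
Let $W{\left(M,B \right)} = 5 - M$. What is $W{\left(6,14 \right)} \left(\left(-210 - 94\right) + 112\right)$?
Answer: $192$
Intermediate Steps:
$W{\left(6,14 \right)} \left(\left(-210 - 94\right) + 112\right) = \left(5 - 6\right) \left(\left(-210 - 94\right) + 112\right) = - (-304 + 112) = \left(-1\right) \left(-192\right) = 192$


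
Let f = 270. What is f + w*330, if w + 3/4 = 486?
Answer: 320805/2 ≈ 1.6040e+5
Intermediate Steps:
w = 1941/4 (w = -¾ + 486 = 1941/4 ≈ 485.25)
f + w*330 = 270 + (1941/4)*330 = 270 + 320265/2 = 320805/2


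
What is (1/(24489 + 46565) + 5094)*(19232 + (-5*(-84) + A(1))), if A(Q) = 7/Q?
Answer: 7115556904743/71054 ≈ 1.0014e+8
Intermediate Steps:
(1/(24489 + 46565) + 5094)*(19232 + (-5*(-84) + A(1))) = (1/(24489 + 46565) + 5094)*(19232 + (-5*(-84) + 7/1)) = (1/71054 + 5094)*(19232 + (420 + 7*1)) = (1/71054 + 5094)*(19232 + (420 + 7)) = 361949077*(19232 + 427)/71054 = (361949077/71054)*19659 = 7115556904743/71054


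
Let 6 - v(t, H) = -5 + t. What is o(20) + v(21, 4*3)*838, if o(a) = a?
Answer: -8360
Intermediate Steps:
v(t, H) = 11 - t (v(t, H) = 6 - (-5 + t) = 6 + (5 - t) = 11 - t)
o(20) + v(21, 4*3)*838 = 20 + (11 - 1*21)*838 = 20 + (11 - 21)*838 = 20 - 10*838 = 20 - 8380 = -8360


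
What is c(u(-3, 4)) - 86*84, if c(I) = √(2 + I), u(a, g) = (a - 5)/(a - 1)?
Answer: -7222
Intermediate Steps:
u(a, g) = (-5 + a)/(-1 + a)
c(u(-3, 4)) - 86*84 = √(2 + (-5 - 3)/(-1 - 3)) - 86*84 = √(2 - 8/(-4)) - 7224 = √(2 - ¼*(-8)) - 7224 = √(2 + 2) - 7224 = √4 - 7224 = 2 - 7224 = -7222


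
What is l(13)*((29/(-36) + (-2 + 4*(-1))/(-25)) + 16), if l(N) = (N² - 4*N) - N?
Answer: 361166/225 ≈ 1605.2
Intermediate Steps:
l(N) = N² - 5*N
l(13)*((29/(-36) + (-2 + 4*(-1))/(-25)) + 16) = (13*(-5 + 13))*((29/(-36) + (-2 + 4*(-1))/(-25)) + 16) = (13*8)*((29*(-1/36) + (-2 - 4)*(-1/25)) + 16) = 104*((-29/36 - 6*(-1/25)) + 16) = 104*((-29/36 + 6/25) + 16) = 104*(-509/900 + 16) = 104*(13891/900) = 361166/225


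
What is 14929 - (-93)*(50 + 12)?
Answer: 20695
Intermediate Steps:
14929 - (-93)*(50 + 12) = 14929 - (-93)*62 = 14929 - 1*(-5766) = 14929 + 5766 = 20695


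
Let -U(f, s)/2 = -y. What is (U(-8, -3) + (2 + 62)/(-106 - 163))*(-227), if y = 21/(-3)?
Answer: 869410/269 ≈ 3232.0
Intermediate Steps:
y = -7 (y = 21*(-⅓) = -7)
U(f, s) = -14 (U(f, s) = -(-2)*(-7) = -2*7 = -14)
(U(-8, -3) + (2 + 62)/(-106 - 163))*(-227) = (-14 + (2 + 62)/(-106 - 163))*(-227) = (-14 + 64/(-269))*(-227) = (-14 + 64*(-1/269))*(-227) = (-14 - 64/269)*(-227) = -3830/269*(-227) = 869410/269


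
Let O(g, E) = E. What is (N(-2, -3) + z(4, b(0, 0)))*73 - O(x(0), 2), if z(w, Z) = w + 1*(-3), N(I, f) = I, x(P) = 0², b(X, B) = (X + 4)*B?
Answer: -75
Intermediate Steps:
b(X, B) = B*(4 + X) (b(X, B) = (4 + X)*B = B*(4 + X))
x(P) = 0
z(w, Z) = -3 + w (z(w, Z) = w - 3 = -3 + w)
(N(-2, -3) + z(4, b(0, 0)))*73 - O(x(0), 2) = (-2 + (-3 + 4))*73 - 1*2 = (-2 + 1)*73 - 2 = -1*73 - 2 = -73 - 2 = -75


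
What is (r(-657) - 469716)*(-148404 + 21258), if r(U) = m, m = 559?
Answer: 59651435922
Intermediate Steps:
r(U) = 559
(r(-657) - 469716)*(-148404 + 21258) = (559 - 469716)*(-148404 + 21258) = -469157*(-127146) = 59651435922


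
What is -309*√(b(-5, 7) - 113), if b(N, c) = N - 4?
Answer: -309*I*√122 ≈ -3413.0*I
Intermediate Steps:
b(N, c) = -4 + N
-309*√(b(-5, 7) - 113) = -309*√((-4 - 5) - 113) = -309*√(-9 - 113) = -309*I*√122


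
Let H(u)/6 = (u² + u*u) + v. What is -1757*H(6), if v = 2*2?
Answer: -801192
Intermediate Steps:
v = 4
H(u) = 24 + 12*u² (H(u) = 6*((u² + u*u) + 4) = 6*((u² + u²) + 4) = 6*(2*u² + 4) = 6*(4 + 2*u²) = 24 + 12*u²)
-1757*H(6) = -1757*(24 + 12*6²) = -1757*(24 + 12*36) = -1757*(24 + 432) = -1757*456 = -801192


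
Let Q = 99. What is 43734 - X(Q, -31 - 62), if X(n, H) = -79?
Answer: 43813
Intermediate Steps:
43734 - X(Q, -31 - 62) = 43734 - 1*(-79) = 43734 + 79 = 43813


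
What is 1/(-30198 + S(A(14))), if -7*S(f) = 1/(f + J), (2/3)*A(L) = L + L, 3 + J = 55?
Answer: -658/19870285 ≈ -3.3115e-5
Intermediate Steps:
J = 52 (J = -3 + 55 = 52)
A(L) = 3*L (A(L) = 3*(L + L)/2 = 3*(2*L)/2 = 3*L)
S(f) = -1/(7*(52 + f)) (S(f) = -1/(7*(f + 52)) = -1/(7*(52 + f)))
1/(-30198 + S(A(14))) = 1/(-30198 - 1/(364 + 7*(3*14))) = 1/(-30198 - 1/(364 + 7*42)) = 1/(-30198 - 1/(364 + 294)) = 1/(-30198 - 1/658) = 1/(-19870285/658) = -658/19870285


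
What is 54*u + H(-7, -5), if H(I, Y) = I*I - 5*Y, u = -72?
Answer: -3814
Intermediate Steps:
H(I, Y) = I² - 5*Y
54*u + H(-7, -5) = 54*(-72) + ((-7)² - 5*(-5)) = -3888 + (49 + 25) = -3888 + 74 = -3814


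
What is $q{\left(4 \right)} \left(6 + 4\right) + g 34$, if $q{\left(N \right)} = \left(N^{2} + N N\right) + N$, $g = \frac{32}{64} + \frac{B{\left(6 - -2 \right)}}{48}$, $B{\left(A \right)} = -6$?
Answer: $\frac{1491}{4} \approx 372.75$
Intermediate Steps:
$g = \frac{3}{8}$ ($g = \frac{32}{64} - \frac{6}{48} = 32 \cdot \frac{1}{64} - \frac{1}{8} = \frac{1}{2} - \frac{1}{8} = \frac{3}{8} \approx 0.375$)
$q{\left(N \right)} = N + 2 N^{2}$ ($q{\left(N \right)} = \left(N^{2} + N^{2}\right) + N = 2 N^{2} + N = N + 2 N^{2}$)
$q{\left(4 \right)} \left(6 + 4\right) + g 34 = 4 \left(1 + 2 \cdot 4\right) \left(6 + 4\right) + \frac{3}{8} \cdot 34 = 4 \left(1 + 8\right) 10 + \frac{51}{4} = 4 \cdot 9 \cdot 10 + \frac{51}{4} = 36 \cdot 10 + \frac{51}{4} = 360 + \frac{51}{4} = \frac{1491}{4}$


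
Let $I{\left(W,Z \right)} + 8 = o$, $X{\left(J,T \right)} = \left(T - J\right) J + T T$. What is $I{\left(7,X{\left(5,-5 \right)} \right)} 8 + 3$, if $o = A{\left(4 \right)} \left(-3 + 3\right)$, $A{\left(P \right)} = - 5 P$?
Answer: $-61$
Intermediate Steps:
$X{\left(J,T \right)} = T^{2} + J \left(T - J\right)$ ($X{\left(J,T \right)} = J \left(T - J\right) + T^{2} = T^{2} + J \left(T - J\right)$)
$o = 0$ ($o = \left(-5\right) 4 \left(-3 + 3\right) = \left(-20\right) 0 = 0$)
$I{\left(W,Z \right)} = -8$ ($I{\left(W,Z \right)} = -8 + 0 = -8$)
$I{\left(7,X{\left(5,-5 \right)} \right)} 8 + 3 = \left(-8\right) 8 + 3 = -64 + 3 = -61$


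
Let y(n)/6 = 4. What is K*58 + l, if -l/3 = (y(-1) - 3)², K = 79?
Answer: 3259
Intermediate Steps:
y(n) = 24 (y(n) = 6*4 = 24)
l = -1323 (l = -3*(24 - 3)² = -3*21² = -3*441 = -1323)
K*58 + l = 79*58 - 1323 = 4582 - 1323 = 3259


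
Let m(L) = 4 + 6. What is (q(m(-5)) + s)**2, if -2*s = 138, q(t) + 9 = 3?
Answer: 5625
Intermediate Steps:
m(L) = 10
q(t) = -6 (q(t) = -9 + 3 = -6)
s = -69 (s = -1/2*138 = -69)
(q(m(-5)) + s)**2 = (-6 - 69)**2 = (-75)**2 = 5625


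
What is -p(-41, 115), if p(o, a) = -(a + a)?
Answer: 230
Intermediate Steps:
p(o, a) = -2*a
-p(-41, 115) = -(-2)*115 = -1*(-230) = 230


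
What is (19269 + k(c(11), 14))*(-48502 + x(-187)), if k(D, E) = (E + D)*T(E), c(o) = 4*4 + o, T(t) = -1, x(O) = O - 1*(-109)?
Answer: -934096240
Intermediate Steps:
x(O) = 109 + O (x(O) = O + 109 = 109 + O)
c(o) = 16 + o
k(D, E) = -D - E (k(D, E) = (E + D)*(-1) = (D + E)*(-1) = -D - E)
(19269 + k(c(11), 14))*(-48502 + x(-187)) = (19269 + (-(16 + 11) - 1*14))*(-48502 + (109 - 187)) = (19269 + (-1*27 - 14))*(-48502 - 78) = (19269 + (-27 - 14))*(-48580) = (19269 - 41)*(-48580) = 19228*(-48580) = -934096240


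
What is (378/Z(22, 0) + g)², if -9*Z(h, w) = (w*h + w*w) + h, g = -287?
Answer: 23600164/121 ≈ 1.9504e+5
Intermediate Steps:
Z(h, w) = -h/9 - w²/9 - h*w/9 (Z(h, w) = -((w*h + w*w) + h)/9 = -((h*w + w²) + h)/9 = -((w² + h*w) + h)/9 = -(h + w² + h*w)/9 = -h/9 - w²/9 - h*w/9)
(378/Z(22, 0) + g)² = (378/(-⅑*22 - ⅑*0² - ⅑*22*0) - 287)² = (378/(-22/9 - ⅑*0 + 0) - 287)² = (378/(-22/9 + 0 + 0) - 287)² = (378/(-22/9) - 287)² = (378*(-9/22) - 287)² = (-1701/11 - 287)² = (-4858/11)² = 23600164/121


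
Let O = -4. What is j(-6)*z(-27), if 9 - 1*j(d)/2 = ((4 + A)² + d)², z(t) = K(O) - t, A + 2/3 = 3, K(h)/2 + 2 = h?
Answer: -935200/27 ≈ -34637.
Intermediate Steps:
K(h) = -4 + 2*h
A = 7/3 (A = -⅔ + 3 = 7/3 ≈ 2.3333)
z(t) = -12 - t (z(t) = (-4 + 2*(-4)) - t = (-4 - 8) - t = -12 - t)
j(d) = 18 - 2*(361/9 + d)² (j(d) = 18 - 2*((4 + 7/3)² + d)² = 18 - 2*((19/3)² + d)² = 18 - 2*(361/9 + d)²)
j(-6)*z(-27) = (18 - 2*(361 + 9*(-6))²/81)*(-12 - 1*(-27)) = (18 - 2*(361 - 54)²/81)*(-12 + 27) = (18 - 2/81*307²)*15 = (18 - 2/81*94249)*15 = (18 - 188498/81)*15 = -187040/81*15 = -935200/27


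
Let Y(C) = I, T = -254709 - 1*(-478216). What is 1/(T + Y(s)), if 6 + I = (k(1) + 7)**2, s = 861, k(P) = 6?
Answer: 1/223670 ≈ 4.4709e-6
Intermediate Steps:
T = 223507 (T = -254709 + 478216 = 223507)
I = 163 (I = -6 + (6 + 7)**2 = -6 + 13**2 = -6 + 169 = 163)
Y(C) = 163
1/(T + Y(s)) = 1/(223507 + 163) = 1/223670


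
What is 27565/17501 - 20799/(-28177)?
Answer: 30829792/13327721 ≈ 2.3132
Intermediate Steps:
27565/17501 - 20799/(-28177) = 27565*(1/17501) - 20799*(-1/28177) = 745/473 + 20799/28177 = 30829792/13327721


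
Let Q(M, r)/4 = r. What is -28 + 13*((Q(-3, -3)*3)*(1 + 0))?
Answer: -496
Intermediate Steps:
Q(M, r) = 4*r
-28 + 13*((Q(-3, -3)*3)*(1 + 0)) = -28 + 13*(((4*(-3))*3)*(1 + 0)) = -28 + 13*(-12*3*1) = -28 + 13*(-36*1) = -28 + 13*(-36) = -28 - 468 = -496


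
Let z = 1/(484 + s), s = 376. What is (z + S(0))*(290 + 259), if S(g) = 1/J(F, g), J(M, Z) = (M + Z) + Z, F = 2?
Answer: 236619/860 ≈ 275.14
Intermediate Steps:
J(M, Z) = M + 2*Z
z = 1/860 (z = 1/(484 + 376) = 1/860 ≈ 0.0011628)
S(g) = 1/(2 + 2*g)
(z + S(0))*(290 + 259) = (1/860 + 1/(2*(1 + 0)))*(290 + 259) = (1/860 + (½)/1)*549 = (1/860 + (½)*1)*549 = (1/860 + ½)*549 = (431/860)*549 = 236619/860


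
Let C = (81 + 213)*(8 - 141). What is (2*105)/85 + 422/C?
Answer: 817555/332367 ≈ 2.4598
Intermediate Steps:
C = -39102 (C = 294*(-133) = -39102)
(2*105)/85 + 422/C = (2*105)/85 + 422/(-39102) = 210*(1/85) + 422*(-1/39102) = 42/17 - 211/19551 = 817555/332367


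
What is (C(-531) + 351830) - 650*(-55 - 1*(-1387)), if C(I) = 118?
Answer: -513852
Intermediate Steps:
(C(-531) + 351830) - 650*(-55 - 1*(-1387)) = (118 + 351830) - 650*(-55 - 1*(-1387)) = 351948 - 650*(-55 + 1387) = 351948 - 650*1332 = 351948 - 865800 = -513852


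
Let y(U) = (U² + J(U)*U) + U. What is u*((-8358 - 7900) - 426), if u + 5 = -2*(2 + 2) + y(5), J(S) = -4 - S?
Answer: 467152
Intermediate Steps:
y(U) = U + U² + U*(-4 - U) (y(U) = (U² + (-4 - U)*U) + U = (U² + U*(-4 - U)) + U = U + U² + U*(-4 - U))
u = -28 (u = -5 + (-2*(2 + 2) - 3*5) = -5 + (-2*4 - 15) = -5 + (-8 - 15) = -5 - 23 = -28)
u*((-8358 - 7900) - 426) = -28*((-8358 - 7900) - 426) = -28*(-16258 - 426) = -28*(-16684) = 467152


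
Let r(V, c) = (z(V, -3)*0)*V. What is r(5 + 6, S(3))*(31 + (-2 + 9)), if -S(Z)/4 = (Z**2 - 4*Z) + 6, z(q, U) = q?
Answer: 0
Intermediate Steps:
S(Z) = -24 - 4*Z**2 + 16*Z (S(Z) = -4*((Z**2 - 4*Z) + 6) = -4*(6 + Z**2 - 4*Z) = -24 - 4*Z**2 + 16*Z)
r(V, c) = 0 (r(V, c) = (V*0)*V = 0*V = 0)
r(5 + 6, S(3))*(31 + (-2 + 9)) = 0*(31 + (-2 + 9)) = 0*(31 + 7) = 0*38 = 0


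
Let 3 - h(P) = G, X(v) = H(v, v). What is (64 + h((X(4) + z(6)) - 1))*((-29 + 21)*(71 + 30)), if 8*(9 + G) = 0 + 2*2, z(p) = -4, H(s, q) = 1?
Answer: -61004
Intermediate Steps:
X(v) = 1
G = -17/2 (G = -9 + (0 + 2*2)/8 = -9 + (0 + 4)/8 = -9 + (⅛)*4 = -9 + ½ = -17/2 ≈ -8.5000)
h(P) = 23/2 (h(P) = 3 - 1*(-17/2) = 3 + 17/2 = 23/2)
(64 + h((X(4) + z(6)) - 1))*((-29 + 21)*(71 + 30)) = (64 + 23/2)*((-29 + 21)*(71 + 30)) = 151*(-8*101)/2 = (151/2)*(-808) = -61004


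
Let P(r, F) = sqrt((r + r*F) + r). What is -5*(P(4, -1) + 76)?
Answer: -390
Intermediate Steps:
P(r, F) = sqrt(2*r + F*r) (P(r, F) = sqrt((r + F*r) + r) = sqrt(2*r + F*r))
-5*(P(4, -1) + 76) = -5*(sqrt(4*(2 - 1)) + 76) = -5*(sqrt(4*1) + 76) = -5*(sqrt(4) + 76) = -5*(2 + 76) = -5*78 = -390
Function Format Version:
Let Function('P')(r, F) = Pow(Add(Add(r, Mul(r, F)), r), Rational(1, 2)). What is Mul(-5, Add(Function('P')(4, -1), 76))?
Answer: -390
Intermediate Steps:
Function('P')(r, F) = Pow(Add(Mul(2, r), Mul(F, r)), Rational(1, 2)) (Function('P')(r, F) = Pow(Add(Add(r, Mul(F, r)), r), Rational(1, 2)) = Pow(Add(Mul(2, r), Mul(F, r)), Rational(1, 2)))
Mul(-5, Add(Function('P')(4, -1), 76)) = Mul(-5, Add(Pow(Mul(4, Add(2, -1)), Rational(1, 2)), 76)) = Mul(-5, Add(Pow(Mul(4, 1), Rational(1, 2)), 76)) = Mul(-5, Add(Pow(4, Rational(1, 2)), 76)) = Mul(-5, Add(2, 76)) = Mul(-5, 78) = -390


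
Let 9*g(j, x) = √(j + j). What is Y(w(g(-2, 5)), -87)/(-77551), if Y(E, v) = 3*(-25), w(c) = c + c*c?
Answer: 75/77551 ≈ 0.00096711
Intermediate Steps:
g(j, x) = √2*√j/9 (g(j, x) = √(j + j)/9 = √(2*j)/9 = (√2*√j)/9 = √2*√j/9)
w(c) = c + c²
Y(E, v) = -75
Y(w(g(-2, 5)), -87)/(-77551) = -75/(-77551) = -75*(-1/77551) = 75/77551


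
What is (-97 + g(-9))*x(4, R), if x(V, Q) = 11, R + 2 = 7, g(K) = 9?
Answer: -968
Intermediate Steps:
R = 5 (R = -2 + 7 = 5)
(-97 + g(-9))*x(4, R) = (-97 + 9)*11 = -88*11 = -968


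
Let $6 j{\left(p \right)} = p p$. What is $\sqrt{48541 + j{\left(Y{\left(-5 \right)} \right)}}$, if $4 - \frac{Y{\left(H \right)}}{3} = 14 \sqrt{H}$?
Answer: $\sqrt{47095 - 168 i \sqrt{5}} \approx 217.02 - 0.8655 i$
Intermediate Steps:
$Y{\left(H \right)} = 12 - 42 \sqrt{H}$ ($Y{\left(H \right)} = 12 - 3 \cdot 14 \sqrt{H} = 12 - 42 \sqrt{H}$)
$j{\left(p \right)} = \frac{p^{2}}{6}$ ($j{\left(p \right)} = \frac{p p}{6} = \frac{p^{2}}{6}$)
$\sqrt{48541 + j{\left(Y{\left(-5 \right)} \right)}} = \sqrt{48541 + \frac{\left(12 - 42 \sqrt{-5}\right)^{2}}{6}} = \sqrt{48541 + \frac{\left(12 - 42 i \sqrt{5}\right)^{2}}{6}}$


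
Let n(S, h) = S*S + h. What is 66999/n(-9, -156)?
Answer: -22333/25 ≈ -893.32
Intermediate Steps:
n(S, h) = h + S² (n(S, h) = S² + h = h + S²)
66999/n(-9, -156) = 66999/(-156 + (-9)²) = 66999/(-156 + 81) = 66999/(-75) = 66999*(-1/75) = -22333/25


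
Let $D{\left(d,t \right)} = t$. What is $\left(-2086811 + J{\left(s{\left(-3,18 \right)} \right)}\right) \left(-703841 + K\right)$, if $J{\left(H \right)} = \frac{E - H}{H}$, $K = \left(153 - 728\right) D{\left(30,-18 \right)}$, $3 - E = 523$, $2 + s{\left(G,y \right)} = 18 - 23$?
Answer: $\frac{10129936769524}{7} \approx 1.4471 \cdot 10^{12}$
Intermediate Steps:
$s{\left(G,y \right)} = -7$ ($s{\left(G,y \right)} = -2 + \left(18 - 23\right) = -2 - 5 = -7$)
$E = -520$ ($E = 3 - 523 = -520$)
$K = 10350$ ($K = \left(153 - 728\right) \left(-18\right) = \left(-575\right) \left(-18\right) = 10350$)
$J{\left(H \right)} = \frac{-520 - H}{H}$
$\left(-2086811 + J{\left(s{\left(-3,18 \right)} \right)}\right) \left(-703841 + K\right) = \left(-2086811 + \frac{-520 - -7}{-7}\right) \left(-703841 + 10350\right) = \left(-2086811 - \frac{-520 + 7}{7}\right) \left(-693491\right) = \left(-2086811 - - \frac{513}{7}\right) \left(-693491\right) = \left(-2086811 + \frac{513}{7}\right) \left(-693491\right) = \left(- \frac{14607164}{7}\right) \left(-693491\right) = \frac{10129936769524}{7}$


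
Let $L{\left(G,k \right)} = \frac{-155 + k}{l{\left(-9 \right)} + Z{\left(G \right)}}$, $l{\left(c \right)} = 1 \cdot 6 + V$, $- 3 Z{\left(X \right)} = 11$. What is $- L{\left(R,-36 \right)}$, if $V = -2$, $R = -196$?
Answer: $573$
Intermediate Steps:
$Z{\left(X \right)} = - \frac{11}{3}$ ($Z{\left(X \right)} = \left(- \frac{1}{3}\right) 11 = - \frac{11}{3}$)
$l{\left(c \right)} = 4$ ($l{\left(c \right)} = 1 \cdot 6 - 2 = 6 - 2 = 4$)
$L{\left(G,k \right)} = -465 + 3 k$ ($L{\left(G,k \right)} = \frac{-155 + k}{4 - \frac{11}{3}} = \left(-155 + k\right) \frac{1}{\frac{1}{3}} = \left(-155 + k\right) 3 = -465 + 3 k$)
$- L{\left(R,-36 \right)} = - (-465 + 3 \left(-36\right)) = - (-465 - 108) = \left(-1\right) \left(-573\right) = 573$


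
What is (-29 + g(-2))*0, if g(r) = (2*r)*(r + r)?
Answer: 0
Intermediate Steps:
g(r) = 4*r² (g(r) = (2*r)*(2*r) = 4*r²)
(-29 + g(-2))*0 = (-29 + 4*(-2)²)*0 = (-29 + 4*4)*0 = (-29 + 16)*0 = -13*0 = 0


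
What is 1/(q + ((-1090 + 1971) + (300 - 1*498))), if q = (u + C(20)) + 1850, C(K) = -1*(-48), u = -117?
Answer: 1/2464 ≈ 0.00040584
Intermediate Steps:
C(K) = 48
q = 1781 (q = (-117 + 48) + 1850 = -69 + 1850 = 1781)
1/(q + ((-1090 + 1971) + (300 - 1*498))) = 1/(1781 + ((-1090 + 1971) + (300 - 1*498))) = 1/(1781 + (881 + (300 - 498))) = 1/(1781 + (881 - 198)) = 1/(1781 + 683) = 1/2464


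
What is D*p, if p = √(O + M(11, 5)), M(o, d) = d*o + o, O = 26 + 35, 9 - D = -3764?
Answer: 3773*√127 ≈ 42520.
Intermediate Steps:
D = 3773 (D = 9 - 1*(-3764) = 9 + 3764 = 3773)
O = 61
M(o, d) = o + d*o
p = √127 (p = √(61 + 11*(1 + 5)) = √(61 + 11*6) = √(61 + 66) = √127 ≈ 11.269)
D*p = 3773*√127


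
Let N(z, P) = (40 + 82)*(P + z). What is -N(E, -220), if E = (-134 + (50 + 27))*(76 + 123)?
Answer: 1410686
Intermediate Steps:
E = -11343 (E = (-134 + 77)*199 = -57*199 = -11343)
N(z, P) = 122*P + 122*z (N(z, P) = 122*(P + z) = 122*P + 122*z)
-N(E, -220) = -(122*(-220) + 122*(-11343)) = -(-26840 - 1383846) = -1*(-1410686) = 1410686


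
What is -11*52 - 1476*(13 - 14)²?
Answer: -2048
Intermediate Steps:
-11*52 - 1476*(13 - 14)² = -572 - 1476*(-1)² = -572 - 1476*1 = -572 - 1476 = -2048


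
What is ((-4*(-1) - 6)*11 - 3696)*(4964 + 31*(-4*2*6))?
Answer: -12923768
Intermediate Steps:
((-4*(-1) - 6)*11 - 3696)*(4964 + 31*(-4*2*6)) = ((4 - 6)*11 - 3696)*(4964 + 31*(-8*6)) = (-2*11 - 3696)*(4964 + 31*(-48)) = (-22 - 3696)*(4964 - 1488) = -3718*3476 = -12923768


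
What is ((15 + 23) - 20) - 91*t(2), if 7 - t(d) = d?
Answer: -437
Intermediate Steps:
t(d) = 7 - d
((15 + 23) - 20) - 91*t(2) = ((15 + 23) - 20) - 91*(7 - 1*2) = (38 - 20) - 91*(7 - 2) = 18 - 91*5 = 18 - 455 = -437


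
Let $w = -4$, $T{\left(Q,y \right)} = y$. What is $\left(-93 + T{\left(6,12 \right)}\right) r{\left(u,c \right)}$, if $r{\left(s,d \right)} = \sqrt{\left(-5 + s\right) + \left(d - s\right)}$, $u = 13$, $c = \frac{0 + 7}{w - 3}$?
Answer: $- 81 i \sqrt{6} \approx - 198.41 i$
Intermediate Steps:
$c = -1$ ($c = \frac{0 + 7}{-4 - 3} = \frac{7}{-7} = 7 \left(- \frac{1}{7}\right) = -1$)
$r{\left(s,d \right)} = \sqrt{-5 + d}$
$\left(-93 + T{\left(6,12 \right)}\right) r{\left(u,c \right)} = \left(-93 + 12\right) \sqrt{-5 - 1} = - 81 \sqrt{-6} = - 81 i \sqrt{6}$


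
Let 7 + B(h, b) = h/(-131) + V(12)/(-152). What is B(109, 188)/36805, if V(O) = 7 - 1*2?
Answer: -156607/732861160 ≈ -0.00021369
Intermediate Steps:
V(O) = 5 (V(O) = 7 - 2 = 5)
B(h, b) = -1069/152 - h/131 (B(h, b) = -7 + (h/(-131) + 5/(-152)) = -7 + (h*(-1/131) + 5*(-1/152)) = -7 + (-h/131 - 5/152) = -7 + (-5/152 - h/131) = -1069/152 - h/131)
B(109, 188)/36805 = (-1069/152 - 1/131*109)/36805 = (-1069/152 - 109/131)*(1/36805) = -156607/19912*1/36805 = -156607/732861160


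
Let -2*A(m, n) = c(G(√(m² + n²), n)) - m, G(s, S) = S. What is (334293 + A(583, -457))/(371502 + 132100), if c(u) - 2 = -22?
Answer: 669189/1007204 ≈ 0.66440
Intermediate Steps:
c(u) = -20 (c(u) = 2 - 22 = -20)
A(m, n) = 10 + m/2 (A(m, n) = -(-20 - m)/2 = 10 + m/2)
(334293 + A(583, -457))/(371502 + 132100) = (334293 + (10 + (½)*583))/(371502 + 132100) = (334293 + (10 + 583/2))/503602 = (334293 + 603/2)*(1/503602) = (669189/2)*(1/503602) = 669189/1007204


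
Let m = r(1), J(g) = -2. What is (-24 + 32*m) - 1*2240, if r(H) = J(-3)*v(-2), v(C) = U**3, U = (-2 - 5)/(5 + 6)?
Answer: -2991432/1331 ≈ -2247.5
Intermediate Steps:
U = -7/11 ≈ -0.63636
v(C) = -343/1331 (v(C) = (-7/11)**3 = -343/1331)
r(H) = 686/1331 (r(H) = -2*(-343/1331) = 686/1331)
m = 686/1331 ≈ 0.51540
(-24 + 32*m) - 1*2240 = (-24 + 32*(686/1331)) - 1*2240 = (-24 + 21952/1331) - 2240 = -9992/1331 - 2240 = -2991432/1331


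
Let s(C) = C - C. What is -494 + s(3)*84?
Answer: -494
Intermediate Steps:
s(C) = 0
-494 + s(3)*84 = -494 + 0*84 = -494 + 0 = -494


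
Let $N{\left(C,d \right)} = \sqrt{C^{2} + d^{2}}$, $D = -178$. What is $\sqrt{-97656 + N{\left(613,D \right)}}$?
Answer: $\sqrt{-97656 + \sqrt{407453}} \approx 311.48 i$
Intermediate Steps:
$\sqrt{-97656 + N{\left(613,D \right)}} = \sqrt{-97656 + \sqrt{613^{2} + \left(-178\right)^{2}}} = \sqrt{-97656 + \sqrt{375769 + 31684}} = \sqrt{-97656 + \sqrt{407453}}$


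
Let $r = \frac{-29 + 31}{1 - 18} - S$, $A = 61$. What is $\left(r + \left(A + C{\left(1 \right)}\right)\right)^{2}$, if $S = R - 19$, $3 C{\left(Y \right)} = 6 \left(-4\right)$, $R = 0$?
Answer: $\frac{1493284}{289} \approx 5167.1$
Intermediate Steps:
$C{\left(Y \right)} = -8$ ($C{\left(Y \right)} = \frac{6 \left(-4\right)}{3} = \frac{1}{3} \left(-24\right) = -8$)
$S = -19$ ($S = 0 - 19 = -19$)
$r = \frac{321}{17}$ ($r = \frac{-29 + 31}{1 - 18} - -19 = \frac{2}{-17} + 19 = 2 \left(- \frac{1}{17}\right) + 19 = - \frac{2}{17} + 19 = \frac{321}{17} \approx 18.882$)
$\left(r + \left(A + C{\left(1 \right)}\right)\right)^{2} = \left(\frac{321}{17} + \left(61 - 8\right)\right)^{2} = \left(\frac{321}{17} + 53\right)^{2} = \left(\frac{1222}{17}\right)^{2} = \frac{1493284}{289}$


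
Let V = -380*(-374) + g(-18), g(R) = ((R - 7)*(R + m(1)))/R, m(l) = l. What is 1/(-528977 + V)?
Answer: -18/6963851 ≈ -2.5848e-6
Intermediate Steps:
g(R) = (1 + R)*(-7 + R)/R (g(R) = ((R - 7)*(R + 1))/R = ((-7 + R)*(1 + R))/R = ((1 + R)*(-7 + R))/R = (1 + R)*(-7 + R)/R)
V = 2557735/18 (V = -380*(-374) + (-6 - 18 - 7/(-18)) = 142120 + (-6 - 18 - 7*(-1/18)) = 142120 + (-6 - 18 + 7/18) = 142120 - 425/18 = 2557735/18 ≈ 1.4210e+5)
1/(-528977 + V) = 1/(-528977 + 2557735/18) = 1/(-6963851/18) = -18/6963851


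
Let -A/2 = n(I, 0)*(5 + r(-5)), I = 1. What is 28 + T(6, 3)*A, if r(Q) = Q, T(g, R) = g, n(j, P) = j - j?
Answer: 28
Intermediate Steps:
n(j, P) = 0
A = 0 (A = -0*(5 - 5) = -0*0 = -2*0 = 0)
28 + T(6, 3)*A = 28 + 6*0 = 28 + 0 = 28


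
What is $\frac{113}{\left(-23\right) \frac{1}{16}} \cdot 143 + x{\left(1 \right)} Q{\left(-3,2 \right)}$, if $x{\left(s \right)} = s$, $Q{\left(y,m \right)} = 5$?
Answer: $- \frac{258429}{23} \approx -11236.0$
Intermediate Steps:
$\frac{113}{\left(-23\right) \frac{1}{16}} \cdot 143 + x{\left(1 \right)} Q{\left(-3,2 \right)} = \frac{113}{\left(-23\right) \frac{1}{16}} \cdot 143 + 1 \cdot 5 = \frac{113}{\left(-23\right) \frac{1}{16}} \cdot 143 + 5 = \frac{113}{- \frac{23}{16}} \cdot 143 + 5 = 113 \left(- \frac{16}{23}\right) 143 + 5 = \left(- \frac{1808}{23}\right) 143 + 5 = - \frac{258544}{23} + 5 = - \frac{258429}{23}$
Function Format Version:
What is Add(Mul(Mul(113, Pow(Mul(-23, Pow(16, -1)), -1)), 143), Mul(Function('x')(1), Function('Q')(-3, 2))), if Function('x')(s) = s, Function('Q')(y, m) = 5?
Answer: Rational(-258429, 23) ≈ -11236.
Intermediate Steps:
Add(Mul(Mul(113, Pow(Mul(-23, Pow(16, -1)), -1)), 143), Mul(Function('x')(1), Function('Q')(-3, 2))) = Add(Mul(Mul(113, Pow(Mul(-23, Pow(16, -1)), -1)), 143), Mul(1, 5)) = Add(Mul(Mul(113, Pow(Mul(-23, Rational(1, 16)), -1)), 143), 5) = Add(Mul(Mul(113, Pow(Rational(-23, 16), -1)), 143), 5) = Add(Mul(Mul(113, Rational(-16, 23)), 143), 5) = Add(Mul(Rational(-1808, 23), 143), 5) = Add(Rational(-258544, 23), 5) = Rational(-258429, 23)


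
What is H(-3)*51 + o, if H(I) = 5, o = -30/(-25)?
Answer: 1281/5 ≈ 256.20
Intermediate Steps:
o = 6/5 (o = -30*(-1/25) = 6/5 ≈ 1.2000)
H(-3)*51 + o = 5*51 + 6/5 = 255 + 6/5 = 1281/5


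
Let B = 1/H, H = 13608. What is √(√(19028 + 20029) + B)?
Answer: √(42 + 571536*√39057)/756 ≈ 14.058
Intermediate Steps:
B = 1/13608 ≈ 7.3486e-5
√(√(19028 + 20029) + B) = √(√(19028 + 20029) + 1/13608) = √(√39057 + 1/13608) = √(1/13608 + √39057)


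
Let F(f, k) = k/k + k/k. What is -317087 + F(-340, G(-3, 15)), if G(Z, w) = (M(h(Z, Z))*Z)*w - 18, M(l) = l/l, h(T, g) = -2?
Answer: -317085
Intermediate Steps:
M(l) = 1
G(Z, w) = -18 + Z*w (G(Z, w) = (1*Z)*w - 18 = Z*w - 18 = -18 + Z*w)
F(f, k) = 2 (F(f, k) = 1 + 1 = 2)
-317087 + F(-340, G(-3, 15)) = -317087 + 2 = -317085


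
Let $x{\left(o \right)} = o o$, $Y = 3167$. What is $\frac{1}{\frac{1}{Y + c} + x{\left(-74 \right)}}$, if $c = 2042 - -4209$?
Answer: $\frac{9418}{51572969} \approx 0.00018262$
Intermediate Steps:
$c = 6251$ ($c = 2042 + 4209 = 6251$)
$x{\left(o \right)} = o^{2}$
$\frac{1}{\frac{1}{Y + c} + x{\left(-74 \right)}} = \frac{1}{\frac{1}{3167 + 6251} + \left(-74\right)^{2}} = \frac{1}{\frac{1}{9418} + 5476} = \frac{1}{\frac{51572969}{9418}} = \frac{9418}{51572969}$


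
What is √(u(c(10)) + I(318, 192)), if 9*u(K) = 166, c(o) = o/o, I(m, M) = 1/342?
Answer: √26638/38 ≈ 4.2950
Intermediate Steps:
I(m, M) = 1/342
c(o) = 1
u(K) = 166/9 (u(K) = (⅑)*166 = 166/9)
√(u(c(10)) + I(318, 192)) = √(166/9 + 1/342) = √(701/38) = √26638/38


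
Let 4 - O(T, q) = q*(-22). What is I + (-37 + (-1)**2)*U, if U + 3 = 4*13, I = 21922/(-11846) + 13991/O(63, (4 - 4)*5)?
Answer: 41032161/23692 ≈ 1731.9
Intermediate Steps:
O(T, q) = 4 + 22*q (O(T, q) = 4 - q*(-22) = 4 - (-22)*q = 4 + 22*q)
I = 82824849/23692 (I = 21922/(-11846) + 13991/(4 + 22*((4 - 4)*5)) = 21922*(-1/11846) + 13991/(4 + 22*(0*5)) = -10961/5923 + 13991/(4 + 22*0) = -10961/5923 + 13991/(4 + 0) = -10961/5923 + 13991/4 = 82824849/23692 ≈ 3495.9)
U = 49 (U = -3 + 4*13 = -3 + 52 = 49)
I + (-37 + (-1)**2)*U = 82824849/23692 + (-37 + (-1)**2)*49 = 82824849/23692 + (-37 + 1)*49 = 82824849/23692 - 36*49 = 82824849/23692 - 1764 = 41032161/23692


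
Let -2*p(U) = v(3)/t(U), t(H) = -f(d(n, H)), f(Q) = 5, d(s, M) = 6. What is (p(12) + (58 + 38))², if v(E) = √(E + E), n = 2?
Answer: (960 + √6)²/100 ≈ 9263.1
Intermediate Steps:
v(E) = √2*√E (v(E) = √(2*E) = √2*√E)
t(H) = -5 (t(H) = -1*5 = -5)
p(U) = √6/10 (p(U) = -√2*√3/(2*(-5)) = -√6*(-1)/(2*5) = -(-1)*√6/10 = √6/10)
(p(12) + (58 + 38))² = (√6/10 + (58 + 38))² = (√6/10 + 96)² = (96 + √6/10)²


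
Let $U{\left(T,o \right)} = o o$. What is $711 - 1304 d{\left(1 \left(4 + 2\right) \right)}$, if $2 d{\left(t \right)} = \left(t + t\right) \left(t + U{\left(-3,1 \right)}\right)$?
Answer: $-54057$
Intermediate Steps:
$U{\left(T,o \right)} = o^{2}$
$d{\left(t \right)} = t \left(1 + t\right)$ ($d{\left(t \right)} = \frac{\left(t + t\right) \left(t + 1^{2}\right)}{2} = \frac{2 t \left(t + 1\right)}{2} = \frac{2 t \left(1 + t\right)}{2} = t \left(1 + t\right)$)
$711 - 1304 d{\left(1 \left(4 + 2\right) \right)} = 711 - 1304 \cdot 1 \left(4 + 2\right) \left(1 + 1 \left(4 + 2\right)\right) = 711 - 1304 \cdot 1 \cdot 6 \left(1 + 1 \cdot 6\right) = 711 - 1304 \cdot 6 \left(1 + 6\right) = 711 - 1304 \cdot 6 \cdot 7 = 711 - 54768 = -54057$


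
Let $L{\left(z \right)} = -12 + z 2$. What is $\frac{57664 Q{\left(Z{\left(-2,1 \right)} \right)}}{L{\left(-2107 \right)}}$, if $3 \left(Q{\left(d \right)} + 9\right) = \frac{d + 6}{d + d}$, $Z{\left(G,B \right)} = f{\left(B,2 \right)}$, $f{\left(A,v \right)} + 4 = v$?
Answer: $\frac{807296}{6339} \approx 127.35$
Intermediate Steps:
$f{\left(A,v \right)} = -4 + v$
$Z{\left(G,B \right)} = -2$ ($Z{\left(G,B \right)} = -4 + 2 = -2$)
$Q{\left(d \right)} = -9 + \frac{6 + d}{6 d}$ ($Q{\left(d \right)} = -9 + \frac{\left(d + 6\right) \frac{1}{d + d}}{3} = -9 + \frac{\left(6 + d\right) \frac{1}{2 d}}{3} = -9 + \frac{\frac{1}{2} \frac{1}{d} \left(6 + d\right)}{3} = -9 + \frac{6 + d}{6 d}$)
$L{\left(z \right)} = -12 + 2 z$
$\frac{57664 Q{\left(Z{\left(-2,1 \right)} \right)}}{L{\left(-2107 \right)}} = \frac{57664 \left(- \frac{53}{6} + \frac{1}{-2}\right)}{-12 + 2 \left(-2107\right)} = \frac{57664 \left(- \frac{53}{6} - \frac{1}{2}\right)}{-12 - 4214} = \frac{57664 \left(- \frac{28}{3}\right)}{-4226} = \left(- \frac{1614592}{3}\right) \left(- \frac{1}{4226}\right) = \frac{807296}{6339}$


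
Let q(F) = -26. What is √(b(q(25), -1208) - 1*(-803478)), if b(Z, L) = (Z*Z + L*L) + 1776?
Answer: √2265194 ≈ 1505.1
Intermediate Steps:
b(Z, L) = 1776 + L² + Z² (b(Z, L) = (Z² + L²) + 1776 = (L² + Z²) + 1776 = 1776 + L² + Z²)
√(b(q(25), -1208) - 1*(-803478)) = √((1776 + (-1208)² + (-26)²) - 1*(-803478)) = √((1776 + 1459264 + 676) + 803478) = √(1461716 + 803478) = √2265194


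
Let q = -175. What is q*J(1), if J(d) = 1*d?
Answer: -175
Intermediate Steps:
J(d) = d
q*J(1) = -175*1 = -175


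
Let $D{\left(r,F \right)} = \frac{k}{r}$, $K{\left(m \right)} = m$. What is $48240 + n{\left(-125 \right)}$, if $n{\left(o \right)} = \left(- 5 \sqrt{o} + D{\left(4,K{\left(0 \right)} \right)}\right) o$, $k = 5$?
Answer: $\frac{192335}{4} + 3125 i \sqrt{5} \approx 48084.0 + 6987.7 i$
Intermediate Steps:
$D{\left(r,F \right)} = \frac{5}{r}$
$n{\left(o \right)} = o \left(\frac{5}{4} - 5 \sqrt{o}\right)$ ($n{\left(o \right)} = \left(- 5 \sqrt{o} + \frac{5}{4}\right) o = \left(\frac{5}{4} - 5 \sqrt{o}\right) o = o \left(\frac{5}{4} - 5 \sqrt{o}\right)$)
$48240 + n{\left(-125 \right)} = 48240 + \left(- 5 \left(-125\right)^{\frac{3}{2}} + \frac{5}{4} \left(-125\right)\right) = 48240 - \left(\frac{625}{4} + 5 \left(- 625 i \sqrt{5}\right)\right) = 48240 - \left(\frac{625}{4} - 3125 i \sqrt{5}\right) = \frac{192335}{4} + 3125 i \sqrt{5}$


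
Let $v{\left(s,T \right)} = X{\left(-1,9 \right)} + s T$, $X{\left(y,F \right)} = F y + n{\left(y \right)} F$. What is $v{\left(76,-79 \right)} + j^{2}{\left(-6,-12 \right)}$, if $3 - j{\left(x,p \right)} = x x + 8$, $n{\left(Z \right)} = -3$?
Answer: $-4359$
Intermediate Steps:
$X{\left(y,F \right)} = - 3 F + F y$ ($X{\left(y,F \right)} = F y - 3 F = - 3 F + F y$)
$v{\left(s,T \right)} = -36 + T s$ ($v{\left(s,T \right)} = 9 \left(-3 - 1\right) + s T = 9 \left(-4\right) + T s = -36 + T s$)
$j{\left(x,p \right)} = -5 - x^{2}$ ($j{\left(x,p \right)} = 3 - \left(x x + 8\right) = 3 - \left(x^{2} + 8\right) = 3 - \left(8 + x^{2}\right) = -5 - x^{2}$)
$v{\left(76,-79 \right)} + j^{2}{\left(-6,-12 \right)} = \left(-36 - 6004\right) + \left(-5 - \left(-6\right)^{2}\right)^{2} = \left(-36 - 6004\right) + \left(-5 - 36\right)^{2} = -6040 + \left(-5 - 36\right)^{2} = -6040 + \left(-41\right)^{2} = -6040 + 1681 = -4359$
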